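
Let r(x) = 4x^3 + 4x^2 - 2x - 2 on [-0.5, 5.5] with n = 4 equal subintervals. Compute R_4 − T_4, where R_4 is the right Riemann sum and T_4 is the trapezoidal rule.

580.5

R_4 = 1752.
T_4 = 1171.5.
R_4 − T_4 = 580.5.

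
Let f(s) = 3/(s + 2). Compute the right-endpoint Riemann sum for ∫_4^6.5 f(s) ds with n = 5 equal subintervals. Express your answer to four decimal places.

Δs = (6.5 − 4)/5 = 0.5.
Right endpoints: 4.5, 5, 5.5, 6, 6.5.
f(4.5) = 6/13, f(5) = 3/7, f(5.5) = 0.4, f(6) = 0.375, f(6.5) = 6/17.
Sum = Δs · [f(4.5) + f(5) + f(5.5) + f(6) + f(6.5)].
Sum ≈ 1.0090.

1.0090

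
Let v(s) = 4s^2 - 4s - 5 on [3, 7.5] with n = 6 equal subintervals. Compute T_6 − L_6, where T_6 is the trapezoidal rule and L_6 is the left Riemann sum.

64.125

T_6 = 411.1875.
L_6 = 347.0625.
T_6 − L_6 = 64.125.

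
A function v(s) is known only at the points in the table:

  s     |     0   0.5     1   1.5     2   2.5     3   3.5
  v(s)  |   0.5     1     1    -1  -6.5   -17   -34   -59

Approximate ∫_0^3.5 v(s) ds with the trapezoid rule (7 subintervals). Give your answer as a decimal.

Δs = 0.5.
T_7 = (0.5/2)·[0.5 + 2·1 + 2·1 + 2·(-1) + 2·(-6.5) + 2·(-17) + 2·(-34) + (-59)] = -42.875.

-42.875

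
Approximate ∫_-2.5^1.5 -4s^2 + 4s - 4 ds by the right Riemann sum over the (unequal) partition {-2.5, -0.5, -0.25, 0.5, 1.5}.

-24.5625

Subinterval widths: 2, 0.25, 0.75, 1.
Right endpoints: -0.5, -0.25, 0.5, 1.5.
f(-0.5) = -7, f(-0.25) = -5.25, f(0.5) = -3, f(1.5) = -7.
Sum = Σ Δs_i · f(s_i).
Sum = -24.5625.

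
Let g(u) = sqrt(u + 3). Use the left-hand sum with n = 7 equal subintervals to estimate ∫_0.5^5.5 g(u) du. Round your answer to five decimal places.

11.77861

Δu = (5.5 − 0.5)/7 = 5/7.
Left endpoints: 0.5, 17/14, 27/14, 37/14, 47/14, 57/14, 67/14.
g(0.5) ≈ 1.87083, g(17/14) ≈ 2.05287, g(27/14) ≈ 2.22004, g(37/14) ≈ 2.37547, g(47/14) ≈ 2.52134, g(57/14) ≈ 2.65922, g(67/14) ≈ 2.79029.
Sum = Δu · [g(0.5) + g(17/14) + g(27/14) + ...].
Sum ≈ 11.77861.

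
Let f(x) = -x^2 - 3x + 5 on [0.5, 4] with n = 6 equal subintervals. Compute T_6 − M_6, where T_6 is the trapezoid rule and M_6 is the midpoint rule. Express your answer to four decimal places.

-0.2977

T_6 ≈ -27.615162.
M_6 ≈ -27.317419.
T_6 − M_6 ≈ -0.2977.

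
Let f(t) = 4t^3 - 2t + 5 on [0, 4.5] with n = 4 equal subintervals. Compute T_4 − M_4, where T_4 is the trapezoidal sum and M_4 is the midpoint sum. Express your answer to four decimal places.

38.4434

T_4 = 437.94140625.
M_4 ≈ 399.498047.
T_4 − M_4 ≈ 38.4434.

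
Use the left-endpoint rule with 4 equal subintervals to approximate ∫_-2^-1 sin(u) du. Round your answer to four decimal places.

Δu = (-1 − (-2))/4 = 0.25.
Left endpoints: -2, -1.75, -1.5, -1.25.
f(-2) ≈ -0.9093, f(-1.75) ≈ -0.9840, f(-1.5) ≈ -0.9975, f(-1.25) ≈ -0.9490.
Sum = Δu · [f(-2) + f(-1.75) + f(-1.5) + f(-1.25)].
Sum ≈ -0.9599.

-0.9599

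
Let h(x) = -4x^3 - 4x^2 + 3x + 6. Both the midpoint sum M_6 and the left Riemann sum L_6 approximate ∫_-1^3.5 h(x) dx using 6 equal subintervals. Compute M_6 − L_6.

M_6 = -159.6796875.
L_6 = -94.078125.
M_6 − L_6 = -65.6015625.

-65.6015625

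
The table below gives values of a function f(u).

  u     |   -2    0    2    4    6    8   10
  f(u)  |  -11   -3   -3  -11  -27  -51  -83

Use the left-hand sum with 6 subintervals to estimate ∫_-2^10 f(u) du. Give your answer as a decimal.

-212

Δu = 2.
Sum = 2·[(-11) + (-3) + (-3) + (-11) + (-27) + (-51)] = -212.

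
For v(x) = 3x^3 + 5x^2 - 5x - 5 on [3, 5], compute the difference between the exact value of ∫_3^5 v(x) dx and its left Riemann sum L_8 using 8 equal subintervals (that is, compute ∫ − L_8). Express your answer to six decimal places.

44.645833

Exact integral: ∫_3^5 v(x) dx ≈ 521.33333333.
L_8 = 476.6875.
Error ≈ 521.33333333 − 476.6875 ≈ 44.645833.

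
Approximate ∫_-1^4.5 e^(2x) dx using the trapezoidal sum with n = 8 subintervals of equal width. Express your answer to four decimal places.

Δx = (4.5 − (-1))/8 = 0.6875.
f(-1) ≈ 0.1353, f(-0.3125) ≈ 0.5353, f(0.375) ≈ 2.1170, f(1.0625) ≈ 8.3729, f(1.75) ≈ 33.1155, f(2.4375) ≈ 130.9742, f(3.125) ≈ 518.0128, f(3.8125) ≈ 2048.7805, f(4.5) ≈ 8103.0839.
T_8 = (Δx/2)·[f(x_0) + 2f(x_1) + ... + 2f(x_{7}) + f(x_8)].
Sum ≈ 4670.5434.

4670.5434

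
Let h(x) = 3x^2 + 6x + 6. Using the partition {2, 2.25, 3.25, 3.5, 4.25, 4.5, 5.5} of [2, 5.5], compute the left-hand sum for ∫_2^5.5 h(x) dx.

Subinterval widths: 0.25, 1, 0.25, 0.75, 0.25, 1.
Left endpoints: 2, 2.25, 3.25, 3.5, 4.25, 4.5.
h(2) = 30, h(2.25) = 34.6875, h(3.25) = 57.1875, h(3.5) = 63.75, h(4.25) = 85.6875, h(4.5) = 93.75.
Sum = Σ Δx_i · h(x_i).
Sum = 219.46875.

219.46875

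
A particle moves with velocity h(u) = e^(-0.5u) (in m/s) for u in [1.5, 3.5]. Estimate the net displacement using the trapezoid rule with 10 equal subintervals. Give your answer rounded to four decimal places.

0.5977

Δu = (3.5 − 1.5)/10 = 0.2.
h(1.5) ≈ 0.4724, h(1.7) ≈ 0.4274, h(1.9) ≈ 0.3867, h(2.1) ≈ 0.3499, h(2.3) ≈ 0.3166, h(2.5) ≈ 0.2865, h(2.7) ≈ 0.2592, h(2.9) ≈ 0.2346, h(3.1) ≈ 0.2122, h(3.3) ≈ 0.1920, h(3.5) ≈ 0.1738.
T_10 = (Δu/2)·[h(u_0) + 2h(u_1) + ... + 2h(u_{9}) + h(u_10)].
Sum ≈ 0.5977.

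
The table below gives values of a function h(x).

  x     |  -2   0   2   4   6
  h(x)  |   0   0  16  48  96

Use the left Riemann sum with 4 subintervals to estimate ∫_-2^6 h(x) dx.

Δx = 2.
Sum = 2·[0 + 0 + 16 + 48] = 128.

128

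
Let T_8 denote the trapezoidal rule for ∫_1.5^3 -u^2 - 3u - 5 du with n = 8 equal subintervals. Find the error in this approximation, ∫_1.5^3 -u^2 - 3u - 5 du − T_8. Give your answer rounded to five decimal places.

Exact integral: ∫_1.5^3 f(u) du = -25.5.
T_8 ≈ -25.5087891.
Error ≈ -25.5 − (-25.5087891) ≈ 0.00879.

0.00879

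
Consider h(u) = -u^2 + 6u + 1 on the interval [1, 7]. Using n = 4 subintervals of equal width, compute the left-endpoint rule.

Δu = (7 − 1)/4 = 1.5.
Left endpoints: 1, 2.5, 4, 5.5.
h(1) = 6, h(2.5) = 9.75, h(4) = 9, h(5.5) = 3.75.
Sum = Δu · [h(1) + h(2.5) + h(4) + h(5.5)].
Sum = 42.75.

42.75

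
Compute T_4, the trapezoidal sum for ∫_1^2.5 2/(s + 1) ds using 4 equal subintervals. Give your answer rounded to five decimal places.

Δs = (2.5 − 1)/4 = 0.375.
f(1) = 1, f(1.375) = 16/19, f(1.75) = 8/11, f(2.125) = 0.64, f(2.5) = 4/7.
T_4 = (Δs/2)·[f(s_0) + 2f(s_1) + 2f(s_2) + 2f(s_3) + f(s_4)].
Sum ≈ 1.12316.

1.12316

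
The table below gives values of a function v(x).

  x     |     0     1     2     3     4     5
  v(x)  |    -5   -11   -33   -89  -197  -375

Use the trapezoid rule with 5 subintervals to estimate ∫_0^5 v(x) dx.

Δx = 1.
T_5 = (1/2)·[(-5) + 2·(-11) + 2·(-33) + 2·(-89) + 2·(-197) + (-375)] = -520.

-520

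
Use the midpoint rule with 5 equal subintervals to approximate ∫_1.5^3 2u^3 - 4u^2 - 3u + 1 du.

Δu = (3 − 1.5)/5 = 0.3.
Midpoints: 1.65, 1.95, 2.25, 2.55, 2.85.
f(1.65) = -5.85575, f(1.95) = -5.23025, f(2.25) = -3.21875, f(2.55) = 0.50275, f(2.85) = 6.25825.
Sum = Δu · [f(1.65) + f(1.95) + f(2.25) + f(2.55) + f(2.85)].
Sum = -2.263125.

-2.263125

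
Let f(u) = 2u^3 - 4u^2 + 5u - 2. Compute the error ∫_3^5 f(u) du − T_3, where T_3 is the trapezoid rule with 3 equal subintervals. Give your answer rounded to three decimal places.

Exact integral: ∫_3^5 f(u) du ≈ 177.33333.
T_3 ≈ 180.29630.
Error ≈ 177.33333 − 180.29630 ≈ -2.963.

-2.963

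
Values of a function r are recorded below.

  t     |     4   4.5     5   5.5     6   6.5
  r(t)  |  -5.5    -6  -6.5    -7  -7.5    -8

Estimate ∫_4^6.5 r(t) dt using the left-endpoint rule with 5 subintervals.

-16.25

Δt = 0.5.
Sum = 0.5·[(-5.5) + (-6) + (-6.5) + (-7) + (-7.5)] = -16.25.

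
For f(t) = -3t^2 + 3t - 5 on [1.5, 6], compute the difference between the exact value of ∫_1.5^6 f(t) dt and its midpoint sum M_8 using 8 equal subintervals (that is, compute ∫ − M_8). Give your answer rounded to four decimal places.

Exact integral: ∫_1.5^6 f(t) dt = -184.5.
M_8 ≈ -184.144043.
Error ≈ -184.5 − (-184.144043) ≈ -0.3560.

-0.3560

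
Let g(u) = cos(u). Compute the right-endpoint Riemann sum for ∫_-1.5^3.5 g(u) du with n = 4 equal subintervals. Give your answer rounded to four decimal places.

-0.0693

Δu = (3.5 − (-1.5))/4 = 1.25.
Right endpoints: -0.25, 1, 2.25, 3.5.
g(-0.25) ≈ 0.9689, g(1) ≈ 0.5403, g(2.25) ≈ -0.6282, g(3.5) ≈ -0.9365.
Sum = Δu · [g(-0.25) + g(1) + g(2.25) + g(3.5)].
Sum ≈ -0.0693.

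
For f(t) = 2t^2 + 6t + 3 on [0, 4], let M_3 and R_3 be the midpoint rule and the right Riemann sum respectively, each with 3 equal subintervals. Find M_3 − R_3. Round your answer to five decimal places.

-40.88889

M_3 ≈ 101.4814815.
R_3 ≈ 142.3703704.
M_3 − R_3 ≈ -40.88889.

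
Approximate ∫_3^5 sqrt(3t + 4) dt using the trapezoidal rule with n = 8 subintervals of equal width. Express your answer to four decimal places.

Δt = (5 − 3)/8 = 0.25.
f(3) ≈ 3.6056, f(3.25) ≈ 3.7081, f(3.5) ≈ 3.8079, f(3.75) ≈ 3.9051, f(4) ≈ 4.0000, f(4.25) ≈ 4.0927, f(4.5) ≈ 4.1833, f(4.75) ≈ 4.2720, f(5) ≈ 4.3589.
T_8 = (Δt/2)·[f(t_0) + 2f(t_1) + ... + 2f(t_{7}) + f(t_8)].
Sum ≈ 7.9878.

7.9878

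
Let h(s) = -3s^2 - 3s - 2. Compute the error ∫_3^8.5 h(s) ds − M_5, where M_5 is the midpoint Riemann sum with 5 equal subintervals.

-1.66375

Exact integral: ∫_3^8.5 h(s) ds = -693.
M_5 = -691.33625.
Error = -693 − (-691.33625) = -1.66375.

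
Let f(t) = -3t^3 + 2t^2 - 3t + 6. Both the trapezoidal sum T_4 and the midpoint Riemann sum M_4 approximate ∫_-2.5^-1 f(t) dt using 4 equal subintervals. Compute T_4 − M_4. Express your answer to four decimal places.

T_4 ≈ 55.795898.
M_4 ≈ 54.859863.
T_4 − M_4 ≈ 0.9360.

0.9360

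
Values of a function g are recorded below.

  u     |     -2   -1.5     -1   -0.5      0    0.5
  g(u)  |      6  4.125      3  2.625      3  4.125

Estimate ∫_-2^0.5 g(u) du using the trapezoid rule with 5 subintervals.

Δu = 0.5.
T_5 = (0.5/2)·[6 + 2·4.125 + 2·3 + 2·2.625 + 2·3 + 4.125] = 8.90625.

8.90625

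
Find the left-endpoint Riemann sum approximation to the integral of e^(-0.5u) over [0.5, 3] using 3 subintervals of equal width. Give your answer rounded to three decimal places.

1.359

Δu = (3 − 0.5)/3 = 5/6.
Left endpoints: 0.5, 4/3, 13/6.
f(0.5) ≈ 0.779, f(4/3) ≈ 0.513, f(13/6) ≈ 0.338.
Sum = Δu · [f(0.5) + f(4/3) + f(13/6)].
Sum ≈ 1.359.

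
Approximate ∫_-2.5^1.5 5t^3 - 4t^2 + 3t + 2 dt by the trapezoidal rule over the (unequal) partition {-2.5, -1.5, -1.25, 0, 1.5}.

-71.83984375

Subinterval widths: 1, 0.25, 1.25, 1.5.
f(-2.5) = -108.625, f(-1.5) = -28.375, f(-1.25) = -17.765625, f(0) = 2, f(1.5) = 14.375.
On each subinterval the trapezoid contributes (Δt_i/2)·[f(t_{i-1}) + f(t_i)].
Sum = -71.83984375.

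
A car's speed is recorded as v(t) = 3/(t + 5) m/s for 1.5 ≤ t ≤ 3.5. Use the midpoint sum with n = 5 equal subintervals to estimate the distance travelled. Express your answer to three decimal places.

0.805

Δt = (3.5 − 1.5)/5 = 0.4.
Midpoints: 1.7, 2.1, 2.5, 2.9, 3.3.
v(1.7) = 30/67, v(2.1) = 30/71, v(2.5) = 0.4, v(2.9) = 30/79, v(3.3) = 30/83.
Sum = Δt · [v(1.7) + v(2.1) + v(2.5) + v(2.9) + v(3.3)].
Sum ≈ 0.805.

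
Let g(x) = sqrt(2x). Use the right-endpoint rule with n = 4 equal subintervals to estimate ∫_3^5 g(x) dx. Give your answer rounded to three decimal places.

Δx = (5 − 3)/4 = 0.5.
Right endpoints: 3.5, 4, 4.5, 5.
g(3.5) ≈ 2.646, g(4) ≈ 2.828, g(4.5) ≈ 3.000, g(5) ≈ 3.162.
Sum = Δx · [g(3.5) + g(4) + g(4.5) + g(5)].
Sum ≈ 5.818.

5.818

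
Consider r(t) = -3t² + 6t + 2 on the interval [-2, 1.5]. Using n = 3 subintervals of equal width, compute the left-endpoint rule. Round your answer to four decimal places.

-27.3194

Δt = (1.5 − (-2))/3 = 7/6.
Left endpoints: -2, -5/6, 1/3.
r(-2) = -22, r(-5/6) = -61/12, r(1/3) = 11/3.
Sum = Δt · [r(-2) + r(-5/6) + r(1/3)].
Sum ≈ -27.3194.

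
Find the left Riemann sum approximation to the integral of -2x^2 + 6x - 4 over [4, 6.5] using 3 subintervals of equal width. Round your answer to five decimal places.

-56.62037

Δx = (6.5 − 4)/3 = 5/6.
Left endpoints: 4, 29/6, 17/3.
f(4) = -12, f(29/6) = -391/18, f(17/3) = -308/9.
Sum = Δx · [f(4) + f(29/6) + f(17/3)].
Sum ≈ -56.62037.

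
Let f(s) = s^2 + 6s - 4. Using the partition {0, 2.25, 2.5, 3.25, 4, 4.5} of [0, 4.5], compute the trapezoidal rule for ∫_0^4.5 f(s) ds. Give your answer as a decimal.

75.1875

Subinterval widths: 2.25, 0.25, 0.75, 0.75, 0.5.
f(0) = -4, f(2.25) = 14.5625, f(2.5) = 17.25, f(3.25) = 26.0625, f(4) = 36, f(4.5) = 43.25.
On each subinterval the trapezoid contributes (Δs_i/2)·[f(s_{i-1}) + f(s_i)].
Sum = 75.1875.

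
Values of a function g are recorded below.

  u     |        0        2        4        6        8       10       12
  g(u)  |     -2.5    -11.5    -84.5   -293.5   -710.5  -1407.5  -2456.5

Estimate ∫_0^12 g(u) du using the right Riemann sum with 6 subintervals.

Δu = 2.
Sum = 2·[(-11.5) + (-84.5) + (-293.5) + (-710.5) + (-1407.5) + (-2456.5)] = -9928.

-9928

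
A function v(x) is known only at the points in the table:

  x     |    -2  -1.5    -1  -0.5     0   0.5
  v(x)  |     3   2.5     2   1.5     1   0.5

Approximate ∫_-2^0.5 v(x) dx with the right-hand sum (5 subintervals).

3.75

Δx = 0.5.
Sum = 0.5·[2.5 + 2 + 1.5 + 1 + 0.5] = 3.75.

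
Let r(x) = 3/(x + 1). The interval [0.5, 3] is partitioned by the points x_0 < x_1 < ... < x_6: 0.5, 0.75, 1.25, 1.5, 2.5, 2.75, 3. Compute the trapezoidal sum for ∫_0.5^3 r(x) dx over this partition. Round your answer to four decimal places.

2.9723

Subinterval widths: 0.25, 0.5, 0.25, 1, 0.25, 0.25.
r(0.5) = 2, r(0.75) = 12/7, r(1.25) = 4/3, r(1.5) = 1.2, r(2.5) = 6/7, r(2.75) = 0.8, r(3) = 0.75.
On each subinterval the trapezoid contributes (Δx_i/2)·[r(x_{i-1}) + r(x_i)].
Sum ≈ 2.9723.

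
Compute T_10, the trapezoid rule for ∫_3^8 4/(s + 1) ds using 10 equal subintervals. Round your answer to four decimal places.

3.2479

Δs = (8 − 3)/10 = 0.5.
f(3) = 1, f(3.5) = 8/9, f(4) = 0.8, f(4.5) = 8/11, f(5) = 2/3, f(5.5) = 8/13, f(6) = 4/7, f(6.5) = 8/15, f(7) = 0.5, f(7.5) = 8/17, f(8) = 4/9.
T_10 = (Δs/2)·[f(s_0) + 2f(s_1) + ... + 2f(s_{9}) + f(s_10)].
Sum ≈ 3.2479.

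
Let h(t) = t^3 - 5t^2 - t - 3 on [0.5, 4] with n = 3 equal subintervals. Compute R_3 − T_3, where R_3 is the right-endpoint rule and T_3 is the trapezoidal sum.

-10.71875

R_3 ≈ -70.17824.
T_3 ≈ -59.45949.
R_3 − T_3 = -10.71875.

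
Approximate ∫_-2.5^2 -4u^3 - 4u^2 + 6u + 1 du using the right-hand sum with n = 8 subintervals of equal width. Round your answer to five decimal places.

-27.37793

Δu = (2 − (-2.5))/8 = 0.5625.
Right endpoints: -1.9375, -1.375, -0.8125, -0.25, 0.3125, 0.875, 1.4375, 2.
f(-1.9375) = 3535/1024, f(-1.375) = -4.4140625, f(-0.8125) = -4475/1024, f(-0.25) = -0.6875, f(0.3125) = 2419/1024, f(0.875) = 0.5078125, f(1.4375) = -10775/1024, f(2) = -35.
Sum = Δu · [f(-1.9375) + f(-1.375) + f(-0.8125) + ...].
Sum ≈ -27.37793.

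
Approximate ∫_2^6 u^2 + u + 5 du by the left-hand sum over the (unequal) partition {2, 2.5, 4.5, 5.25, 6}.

Subinterval widths: 0.5, 2, 0.75, 0.75.
Left endpoints: 2, 2.5, 4.5, 5.25.
f(2) = 11, f(2.5) = 13.75, f(4.5) = 29.75, f(5.25) = 37.8125.
Sum = Σ Δu_i · f(u_i).
Sum = 83.671875.

83.671875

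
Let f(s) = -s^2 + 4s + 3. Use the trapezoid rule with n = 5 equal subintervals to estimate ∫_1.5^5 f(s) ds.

15.1725

Δs = (5 − 1.5)/5 = 0.7.
f(1.5) = 6.75, f(2.2) = 6.96, f(2.9) = 6.19, f(3.6) = 4.44, f(4.3) = 1.71, f(5) = -2.
T_5 = (Δs/2)·[f(s_0) + 2f(s_1) + ... + 2f(s_{4}) + f(s_5)].
Sum = 15.1725.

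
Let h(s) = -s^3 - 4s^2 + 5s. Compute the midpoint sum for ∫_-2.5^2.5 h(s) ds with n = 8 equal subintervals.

-41.015625

Δs = (2.5 − (-2.5))/8 = 0.625.
Midpoints: -2.1875, -1.5625, -0.9375, -0.3125, 0.3125, 0.9375, 1.5625, 2.1875.
h(-2.1875) = -80325/4096, h(-1.5625) = -56375/4096, h(-0.9375) = -30225/4096, h(-0.3125) = -7875/4096, h(0.3125) = 4675/4096, h(0.9375) = 1425/4096, h(1.5625) = -23625/4096, h(2.1875) = -76475/4096.
Sum = Δs · [h(-2.1875) + h(-1.5625) + h(-0.9375) + ...].
Sum = -41.015625.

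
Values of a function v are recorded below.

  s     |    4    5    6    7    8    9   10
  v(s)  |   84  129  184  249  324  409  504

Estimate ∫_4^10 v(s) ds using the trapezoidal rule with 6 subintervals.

1589

Δs = 1.
T_6 = (1/2)·[84 + 2·129 + 2·184 + 2·249 + 2·324 + 2·409 + 504] = 1589.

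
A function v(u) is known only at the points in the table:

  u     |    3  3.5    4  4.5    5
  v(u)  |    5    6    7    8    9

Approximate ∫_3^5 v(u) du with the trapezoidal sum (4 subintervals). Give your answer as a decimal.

14

Δu = 0.5.
T_4 = (0.5/2)·[5 + 2·6 + 2·7 + 2·8 + 9] = 14.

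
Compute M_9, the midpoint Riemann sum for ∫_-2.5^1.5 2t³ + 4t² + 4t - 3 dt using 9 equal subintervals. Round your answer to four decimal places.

Δt = (1.5 − (-2.5))/9 = 4/9.
Midpoints: -41/18, -11/6, -25/18, -17/18, -0.5, -1/18, 7/18, 5/6, 23/18.
f(-41/18) = -43721/2916, f(-11/6) = -995/108, f(-25/18) = -18073/2916, f(-17/18) = -14273/2916, f(-0.5) = -4.25, f(-1/18) = -9361/2916, f(7/18) = -2105/2916, f(5/6) = 461/108, f(23/18) = 37367/2916.
Sum = Δt · [f(-41/18) + f(-11/6) + f(-25/18) + ...].
Sum ≈ -11.7325.

-11.7325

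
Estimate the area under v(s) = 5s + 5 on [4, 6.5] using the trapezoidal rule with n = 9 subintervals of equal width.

Δs = (6.5 − 4)/9 = 5/18.
v(4) = 25, v(77/18) = 475/18, v(41/9) = 250/9, v(29/6) = 175/6, v(46/9) = 275/9, v(97/18) = 575/18, v(17/3) = 100/3, v(107/18) = 625/18, v(56/9) = 325/9, v(6.5) = 37.5.
T_9 = (Δs/2)·[v(s_0) + 2v(s_1) + ... + 2v(s_{8}) + v(s_9)].
Sum = 78.125.

78.125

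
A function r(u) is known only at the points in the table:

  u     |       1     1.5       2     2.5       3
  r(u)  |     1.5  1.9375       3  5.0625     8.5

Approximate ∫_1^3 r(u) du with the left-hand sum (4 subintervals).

Δu = 0.5.
Sum = 0.5·[1.5 + 1.9375 + 3 + 5.0625] = 5.75.

5.75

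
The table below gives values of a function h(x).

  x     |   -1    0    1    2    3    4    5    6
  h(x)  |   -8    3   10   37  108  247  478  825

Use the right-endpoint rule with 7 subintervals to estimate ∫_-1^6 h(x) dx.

Δx = 1.
Sum = 1·[3 + 10 + 37 + 108 + 247 + 478 + 825] = 1708.

1708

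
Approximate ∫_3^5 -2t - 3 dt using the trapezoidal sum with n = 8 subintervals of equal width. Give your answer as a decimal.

Δt = (5 − 3)/8 = 0.25.
f(3) = -9, f(3.25) = -9.5, f(3.5) = -10, f(3.75) = -10.5, f(4) = -11, f(4.25) = -11.5, f(4.5) = -12, f(4.75) = -12.5, f(5) = -13.
T_8 = (Δt/2)·[f(t_0) + 2f(t_1) + ... + 2f(t_{7}) + f(t_8)].
Sum = -22.

-22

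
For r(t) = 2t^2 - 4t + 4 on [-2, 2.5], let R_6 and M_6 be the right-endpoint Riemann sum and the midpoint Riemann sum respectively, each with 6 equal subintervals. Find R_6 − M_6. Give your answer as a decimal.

-3.796875

R_6 = 25.03125.
M_6 = 28.828125.
R_6 − M_6 = -3.796875.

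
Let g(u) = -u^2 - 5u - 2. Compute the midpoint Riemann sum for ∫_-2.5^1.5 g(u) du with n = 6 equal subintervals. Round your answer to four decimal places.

-4.1852

Δu = (1.5 − (-2.5))/6 = 2/3.
Midpoints: -13/6, -1.5, -5/6, -1/6, 0.5, 7/6.
g(-13/6) = 149/36, g(-1.5) = 3.25, g(-5/6) = 53/36, g(-1/6) = -43/36, g(0.5) = -4.75, g(7/6) = -331/36.
Sum = Δu · [g(-13/6) + g(-1.5) + g(-5/6) + ...].
Sum ≈ -4.1852.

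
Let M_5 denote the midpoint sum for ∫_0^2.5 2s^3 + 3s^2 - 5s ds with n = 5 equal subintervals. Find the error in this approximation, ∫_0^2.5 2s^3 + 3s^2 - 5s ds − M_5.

0.546875

Exact integral: ∫_0^2.5 f(s) ds = 19.53125.
M_5 = 18.984375.
Error = 19.53125 − 18.984375 = 0.546875.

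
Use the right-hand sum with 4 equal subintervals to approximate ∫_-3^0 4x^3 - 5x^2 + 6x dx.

Δx = (0 − (-3))/4 = 0.75.
Right endpoints: -2.25, -1.5, -0.75, 0.
f(-2.25) = -84.375, f(-1.5) = -33.75, f(-0.75) = -9, f(0) = 0.
Sum = Δx · [f(-2.25) + f(-1.5) + f(-0.75) + f(0)].
Sum = -95.34375.

-95.34375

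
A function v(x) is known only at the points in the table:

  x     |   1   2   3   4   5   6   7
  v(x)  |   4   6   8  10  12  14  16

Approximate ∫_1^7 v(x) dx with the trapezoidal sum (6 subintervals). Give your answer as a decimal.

60

Δx = 1.
T_6 = (1/2)·[4 + 2·6 + 2·8 + 2·10 + 2·12 + 2·14 + 16] = 60.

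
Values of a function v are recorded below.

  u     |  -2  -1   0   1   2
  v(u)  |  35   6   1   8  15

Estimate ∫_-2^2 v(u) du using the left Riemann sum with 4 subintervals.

Δu = 1.
Sum = 1·[35 + 6 + 1 + 8] = 50.

50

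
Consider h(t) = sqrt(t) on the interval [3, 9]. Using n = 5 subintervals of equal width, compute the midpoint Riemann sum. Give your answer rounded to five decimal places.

14.54316

Δt = (9 − 3)/5 = 1.2.
Midpoints: 3.6, 4.8, 6, 7.2, 8.4.
h(3.6) ≈ 1.89737, h(4.8) ≈ 2.19089, h(6) ≈ 2.44949, h(7.2) ≈ 2.68328, h(8.4) ≈ 2.89828.
Sum = Δt · [h(3.6) + h(4.8) + h(6) + h(7.2) + h(8.4)].
Sum ≈ 14.54316.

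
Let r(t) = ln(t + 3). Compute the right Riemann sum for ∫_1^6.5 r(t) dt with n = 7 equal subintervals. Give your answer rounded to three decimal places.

10.674

Δt = (6.5 − 1)/7 = 11/14.
Right endpoints: 25/14, 18/7, 47/14, 29/7, 69/14, 40/7, 6.5.
r(25/14) ≈ 1.566, r(18/7) ≈ 1.718, r(47/14) ≈ 1.850, r(29/7) ≈ 1.966, r(69/14) ≈ 2.070, r(40/7) ≈ 2.165, r(6.5) ≈ 2.251.
Sum = Δt · [r(25/14) + r(18/7) + r(47/14) + ...].
Sum ≈ 10.674.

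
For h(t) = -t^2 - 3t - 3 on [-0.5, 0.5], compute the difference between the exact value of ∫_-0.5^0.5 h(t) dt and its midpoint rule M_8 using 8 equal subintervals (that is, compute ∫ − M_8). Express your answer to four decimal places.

Exact integral: ∫_-0.5^0.5 h(t) dt ≈ -3.083333.
M_8 = -3.08203125.
Error ≈ -3.083333 − (-3.08203125) ≈ -0.0013.

-0.0013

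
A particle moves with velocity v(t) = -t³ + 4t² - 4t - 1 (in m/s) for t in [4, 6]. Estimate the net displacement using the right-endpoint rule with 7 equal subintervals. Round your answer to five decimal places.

-111.06122

Δt = (6 − 4)/7 = 2/7.
Right endpoints: 30/7, 32/7, 34/7, 36/7, 38/7, 40/7, 6.
v(30/7) = -8023/343, v(32/7) = -10711/343, v(34/7) = -13943/343, v(36/7) = -17767/343, v(38/7) = -22231/343, v(40/7) = -27383/343, v(6) = -97.
Sum = Δt · [v(30/7) + v(32/7) + v(34/7) + ...].
Sum ≈ -111.06122.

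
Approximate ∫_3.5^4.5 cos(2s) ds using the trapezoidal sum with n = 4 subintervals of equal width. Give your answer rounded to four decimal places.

-0.1199

Δs = (4.5 − 3.5)/4 = 0.25.
f(3.5) ≈ 0.7539, f(3.75) ≈ 0.3466, f(4) ≈ -0.1455, f(4.25) ≈ -0.6020, f(4.5) ≈ -0.9111.
T_4 = (Δs/2)·[f(s_0) + 2f(s_1) + 2f(s_2) + 2f(s_3) + f(s_4)].
Sum ≈ -0.1199.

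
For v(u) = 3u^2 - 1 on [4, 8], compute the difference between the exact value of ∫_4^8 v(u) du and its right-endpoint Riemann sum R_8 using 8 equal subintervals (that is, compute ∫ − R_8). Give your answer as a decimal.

-36.5

Exact integral: ∫_4^8 v(u) du = 444.
R_8 = 480.5.
Error = 444 − 480.5 = -36.5.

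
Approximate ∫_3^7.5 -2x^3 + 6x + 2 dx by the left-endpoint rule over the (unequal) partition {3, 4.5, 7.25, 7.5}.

Subinterval widths: 1.5, 2.75, 0.25.
Left endpoints: 3, 4.5, 7.25.
f(3) = -34, f(4.5) = -153.25, f(7.25) = -716.65625.
Sum = Σ Δx_i · f(x_i).
Sum = -651.6015625.

-651.6015625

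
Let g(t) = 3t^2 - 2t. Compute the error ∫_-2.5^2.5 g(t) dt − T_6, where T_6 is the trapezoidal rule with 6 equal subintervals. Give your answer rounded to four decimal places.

-1.7361

Exact integral: ∫_-2.5^2.5 g(t) dt = 31.25.
T_6 ≈ 32.986111.
Error ≈ 31.25 − 32.986111 ≈ -1.7361.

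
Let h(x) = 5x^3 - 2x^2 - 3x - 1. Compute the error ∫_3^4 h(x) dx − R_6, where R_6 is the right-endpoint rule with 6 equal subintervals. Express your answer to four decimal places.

-14.2338

Exact integral: ∫_3^4 h(x) dx ≈ 182.583333.
R_6 ≈ 196.817130.
Error ≈ 182.583333 − 196.817130 ≈ -14.2338.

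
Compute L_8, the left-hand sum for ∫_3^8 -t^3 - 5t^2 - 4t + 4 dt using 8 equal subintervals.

Δt = (8 − 3)/8 = 0.625.
Left endpoints: 3, 3.625, 4.25, 4.875, 5.5, 6.125, 6.75, 7.375.
f(3) = -80, f(3.625) = -63405/512, f(4.25) = -180.078125, f(4.875) = -128095/512, f(5.5) = -335.625, f(6.125) = -224185/512, f(6.75) = -558.359375, f(7.375) = -357675/512.
Sum = Δt · [f(3) + f(3.625) + f(4.25) + ...].
Sum = -1665.33203125.

-1665.33203125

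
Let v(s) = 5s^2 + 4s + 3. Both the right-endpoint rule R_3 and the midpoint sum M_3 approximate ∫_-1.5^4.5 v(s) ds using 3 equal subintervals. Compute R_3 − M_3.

144

R_3 = 345.5.
M_3 = 201.5.
R_3 − M_3 = 144.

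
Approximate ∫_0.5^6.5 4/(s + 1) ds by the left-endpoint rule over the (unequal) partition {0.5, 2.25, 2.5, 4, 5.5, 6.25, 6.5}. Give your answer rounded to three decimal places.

Subinterval widths: 1.75, 0.25, 1.5, 1.5, 0.75, 0.25.
Left endpoints: 0.5, 2.25, 2.5, 4, 5.5, 6.25.
f(0.5) = 8/3, f(2.25) = 16/13, f(2.5) = 8/7, f(4) = 0.8, f(5.5) = 8/13, f(6.25) = 16/29.
Sum = Σ Δs_i · f(s_i).
Sum ≈ 8.488.

8.488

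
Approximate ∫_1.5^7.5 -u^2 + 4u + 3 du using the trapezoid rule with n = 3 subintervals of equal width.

-17.5

Δu = (7.5 − 1.5)/3 = 2.
f(1.5) = 6.75, f(3.5) = 4.75, f(5.5) = -5.25, f(7.5) = -23.25.
T_3 = (Δu/2)·[f(u_0) + 2f(u_1) + 2f(u_2) + f(u_3)].
Sum = -17.5.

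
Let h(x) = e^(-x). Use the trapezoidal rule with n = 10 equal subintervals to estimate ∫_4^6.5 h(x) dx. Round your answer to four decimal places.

0.0169

Δx = (6.5 − 4)/10 = 0.25.
h(4) ≈ 0.0183, h(4.25) ≈ 0.0143, h(4.5) ≈ 0.0111, h(4.75) ≈ 0.0087, h(5) ≈ 0.0067, h(5.25) ≈ 0.0052, h(5.5) ≈ 0.0041, h(5.75) ≈ 0.0032, h(6) ≈ 0.0025, h(6.25) ≈ 0.0019, h(6.5) ≈ 0.0015.
T_10 = (Δx/2)·[h(x_0) + 2h(x_1) + ... + 2h(x_{9}) + h(x_10)].
Sum ≈ 0.0169.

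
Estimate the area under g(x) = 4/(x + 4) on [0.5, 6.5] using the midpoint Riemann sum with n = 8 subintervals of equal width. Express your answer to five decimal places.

Δx = (6.5 − 0.5)/8 = 0.75.
Midpoints: 0.875, 1.625, 2.375, 3.125, 3.875, 4.625, 5.375, 6.125.
g(0.875) = 32/39, g(1.625) = 32/45, g(2.375) = 32/51, g(3.125) = 32/57, g(3.875) = 32/63, g(4.625) = 32/69, g(5.375) = 32/75, g(6.125) = 32/81.
Sum = Δx · [g(0.875) + g(1.625) + g(2.375) + ...].
Sum ≈ 3.38543.

3.38543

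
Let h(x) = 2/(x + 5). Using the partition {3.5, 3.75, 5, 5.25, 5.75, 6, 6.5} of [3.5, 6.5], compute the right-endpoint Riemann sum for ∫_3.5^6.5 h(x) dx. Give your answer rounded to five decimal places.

Subinterval widths: 0.25, 1.25, 0.25, 0.5, 0.25, 0.5.
Right endpoints: 3.75, 5, 5.25, 5.75, 6, 6.5.
h(3.75) = 8/35, h(5) = 0.2, h(5.25) = 8/41, h(5.75) = 8/43, h(6) = 2/11, h(6.5) = 4/23.
Sum = Σ Δx_i · h(x_i).
Sum ≈ 0.58136.

0.58136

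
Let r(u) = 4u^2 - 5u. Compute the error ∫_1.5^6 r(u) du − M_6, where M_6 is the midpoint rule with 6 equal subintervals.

0.84375

Exact integral: ∫_1.5^6 r(u) du = 199.125.
M_6 = 198.28125.
Error = 199.125 − 198.28125 = 0.84375.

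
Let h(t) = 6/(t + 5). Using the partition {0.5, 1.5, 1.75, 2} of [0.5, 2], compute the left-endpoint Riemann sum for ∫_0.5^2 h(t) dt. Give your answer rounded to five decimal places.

Subinterval widths: 1, 0.25, 0.25.
Left endpoints: 0.5, 1.5, 1.75.
h(0.5) = 12/11, h(1.5) = 12/13, h(1.75) = 8/9.
Sum = Σ Δt_i · h(t_i).
Sum ≈ 1.54390.

1.54390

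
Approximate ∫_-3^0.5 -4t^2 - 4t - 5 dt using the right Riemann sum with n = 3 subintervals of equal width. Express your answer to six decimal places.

-27.092593

Δt = (0.5 − (-3))/3 = 7/6.
Right endpoints: -11/6, -2/3, 0.5.
f(-11/6) = -100/9, f(-2/3) = -37/9, f(0.5) = -8.
Sum = Δt · [f(-11/6) + f(-2/3) + f(0.5)].
Sum ≈ -27.092593.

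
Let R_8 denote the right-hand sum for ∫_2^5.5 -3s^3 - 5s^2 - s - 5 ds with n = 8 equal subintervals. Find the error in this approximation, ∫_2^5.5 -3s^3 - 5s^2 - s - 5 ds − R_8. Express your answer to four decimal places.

Exact integral: ∫_2^5.5 f(s) ds ≈ -968.880208.
R_8 ≈ -1106.616943.
Error ≈ -968.880208 − (-1106.616943) ≈ 137.7367.

137.7367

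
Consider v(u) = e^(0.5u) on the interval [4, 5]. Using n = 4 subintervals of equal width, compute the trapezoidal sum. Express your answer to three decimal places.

Δu = (5 − 4)/4 = 0.25.
v(4) ≈ 7.389, v(4.25) ≈ 8.373, v(4.5) ≈ 9.488, v(4.75) ≈ 10.751, v(5) ≈ 12.182.
T_4 = (Δu/2)·[v(u_0) + 2v(u_1) + 2v(u_2) + 2v(u_3) + v(u_4)].
Sum ≈ 9.599.

9.599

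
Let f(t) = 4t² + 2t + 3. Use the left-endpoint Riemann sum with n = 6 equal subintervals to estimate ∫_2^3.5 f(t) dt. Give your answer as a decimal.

54.8125

Δt = (3.5 − 2)/6 = 0.25.
Left endpoints: 2, 2.25, 2.5, 2.75, 3, 3.25.
f(2) = 23, f(2.25) = 27.75, f(2.5) = 33, f(2.75) = 38.75, f(3) = 45, f(3.25) = 51.75.
Sum = Δt · [f(2) + f(2.25) + f(2.5) + ...].
Sum = 54.8125.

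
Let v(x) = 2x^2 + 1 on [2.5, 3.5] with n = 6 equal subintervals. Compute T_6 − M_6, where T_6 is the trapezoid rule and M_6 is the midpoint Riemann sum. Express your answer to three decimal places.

T_6 ≈ 19.17593.
M_6 ≈ 19.16204.
T_6 − M_6 ≈ 0.014.

0.014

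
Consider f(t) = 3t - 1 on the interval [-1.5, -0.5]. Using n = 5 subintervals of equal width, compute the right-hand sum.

Δt = (-0.5 − (-1.5))/5 = 0.2.
Right endpoints: -1.3, -1.1, -0.9, -0.7, -0.5.
f(-1.3) = -4.9, f(-1.1) = -4.3, f(-0.9) = -3.7, f(-0.7) = -3.1, f(-0.5) = -2.5.
Sum = Δt · [f(-1.3) + f(-1.1) + f(-0.9) + f(-0.7) + f(-0.5)].
Sum = -3.7.

-3.7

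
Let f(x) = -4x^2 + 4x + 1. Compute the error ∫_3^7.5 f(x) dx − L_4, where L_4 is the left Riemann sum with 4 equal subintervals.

-92.390625

Exact integral: ∫_3^7.5 f(x) dx = -427.5.
L_4 = -335.109375.
Error = -427.5 − (-335.109375) = -92.390625.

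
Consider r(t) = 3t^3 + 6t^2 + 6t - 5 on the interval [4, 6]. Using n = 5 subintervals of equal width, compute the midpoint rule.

1132.64

Δt = (6 − 4)/5 = 0.4.
Midpoints: 4.2, 4.6, 5, 5.4, 5.8.
r(4.2) = 348.304, r(4.6) = 441.568, r(5) = 550, r(5.4) = 674.752, r(5.8) = 816.976.
Sum = Δt · [r(4.2) + r(4.6) + r(5) + r(5.4) + r(5.8)].
Sum = 1132.64.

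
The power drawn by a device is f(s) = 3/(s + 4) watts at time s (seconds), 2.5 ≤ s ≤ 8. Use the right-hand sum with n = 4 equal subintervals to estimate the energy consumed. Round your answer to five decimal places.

1.70174

Δs = (8 − 2.5)/4 = 1.375.
Right endpoints: 3.875, 5.25, 6.625, 8.
f(3.875) = 8/21, f(5.25) = 12/37, f(6.625) = 24/85, f(8) = 0.25.
Sum = Δs · [f(3.875) + f(5.25) + f(6.625) + f(8)].
Sum ≈ 1.70174.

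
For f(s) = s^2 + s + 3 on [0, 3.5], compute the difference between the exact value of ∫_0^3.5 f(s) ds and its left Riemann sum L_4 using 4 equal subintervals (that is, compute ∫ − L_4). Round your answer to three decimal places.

6.444

Exact integral: ∫_0^3.5 f(s) ds ≈ 30.91667.
L_4 = 24.47265625.
Error ≈ 30.91667 − 24.47265625 ≈ 6.444.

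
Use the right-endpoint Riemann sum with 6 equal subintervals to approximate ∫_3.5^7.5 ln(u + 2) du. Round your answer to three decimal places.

8.191

Δu = (7.5 − 3.5)/6 = 2/3.
Right endpoints: 25/6, 29/6, 5.5, 37/6, 41/6, 7.5.
f(25/6) ≈ 1.819, f(29/6) ≈ 1.922, f(5.5) ≈ 2.015, f(37/6) ≈ 2.100, f(41/6) ≈ 2.179, f(7.5) ≈ 2.251.
Sum = Δu · [f(25/6) + f(29/6) + f(5.5) + ...].
Sum ≈ 8.191.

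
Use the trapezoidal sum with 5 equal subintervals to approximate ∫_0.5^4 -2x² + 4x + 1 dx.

-8.155

Δx = (4 − 0.5)/5 = 0.7.
f(0.5) = 2.5, f(1.2) = 2.92, f(1.9) = 1.38, f(2.6) = -2.12, f(3.3) = -7.58, f(4) = -15.
T_5 = (Δx/2)·[f(x_0) + 2f(x_1) + ... + 2f(x_{4}) + f(x_5)].
Sum = -8.155.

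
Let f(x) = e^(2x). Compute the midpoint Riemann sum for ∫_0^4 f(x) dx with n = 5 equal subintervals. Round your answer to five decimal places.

Δx = (4 − 0)/5 = 0.8.
Midpoints: 0.4, 1.2, 2, 2.8, 3.6.
f(0.4) ≈ 2.22554, f(1.2) ≈ 11.02318, f(2) ≈ 54.59815, f(2.8) ≈ 270.42641, f(3.6) ≈ 1339.43076.
Sum = Δx · [f(0.4) + f(1.2) + f(2) + f(2.8) + f(3.6)].
Sum ≈ 1342.16323.

1342.16323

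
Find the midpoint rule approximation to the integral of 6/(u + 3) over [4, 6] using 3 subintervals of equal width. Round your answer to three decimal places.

1.507

Δu = (6 − 4)/3 = 2/3.
Midpoints: 13/3, 5, 17/3.
f(13/3) = 9/11, f(5) = 0.75, f(17/3) = 9/13.
Sum = Δu · [f(13/3) + f(5) + f(17/3)].
Sum ≈ 1.507.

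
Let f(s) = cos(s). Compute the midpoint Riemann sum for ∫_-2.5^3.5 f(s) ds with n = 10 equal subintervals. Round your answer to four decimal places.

Δs = (3.5 − (-2.5))/10 = 0.6.
Midpoints: -2.2, -1.6, -1, -0.4, 0.2, 0.8, 1.4, 2, 2.6, 3.2.
f(-2.2) ≈ -0.5885, f(-1.6) ≈ -0.0292, f(-1) ≈ 0.5403, f(-0.4) ≈ 0.9211, f(0.2) ≈ 0.9801, f(0.8) ≈ 0.6967, f(1.4) ≈ 0.1700, f(2) ≈ -0.4161, f(2.6) ≈ -0.8569, f(3.2) ≈ -0.9983.
Sum = Δs · [f(-2.2) + f(-1.6) + f(-1) + ...].
Sum ≈ 0.2514.

0.2514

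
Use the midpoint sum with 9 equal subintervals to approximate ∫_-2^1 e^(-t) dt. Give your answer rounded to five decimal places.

6.98878

Δt = (1 − (-2))/9 = 1/3.
Midpoints: -11/6, -1.5, -7/6, -5/6, -0.5, -1/6, 1/6, 0.5, 5/6.
f(-11/6) ≈ 6.25470, f(-1.5) ≈ 4.48169, f(-7/6) ≈ 3.21127, f(-5/6) ≈ 2.30098, f(-0.5) ≈ 1.64872, f(-1/6) ≈ 1.18136, f(1/6) ≈ 0.84648, f(0.5) ≈ 0.60653, f(5/6) ≈ 0.43460.
Sum = Δt · [f(-11/6) + f(-1.5) + f(-7/6) + ...].
Sum ≈ 6.98878.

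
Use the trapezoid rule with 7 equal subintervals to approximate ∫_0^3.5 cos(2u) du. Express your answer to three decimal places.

Δu = (3.5 − 0)/7 = 0.5.
f(0) ≈ 1.000, f(0.5) ≈ 0.540, f(1) ≈ -0.416, f(1.5) ≈ -0.990, f(2) ≈ -0.654, f(2.5) ≈ 0.284, f(3) ≈ 0.960, f(3.5) ≈ 0.754.
T_7 = (Δu/2)·[f(u_0) + 2f(u_1) + ... + 2f(u_{6}) + f(u_7)].
Sum ≈ 0.301.

0.301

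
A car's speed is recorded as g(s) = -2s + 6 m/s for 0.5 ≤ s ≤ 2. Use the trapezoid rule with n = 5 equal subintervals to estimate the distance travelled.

5.25

Δs = (2 − 0.5)/5 = 0.3.
g(0.5) = 5, g(0.8) = 4.4, g(1.1) = 3.8, g(1.4) = 3.2, g(1.7) = 2.6, g(2) = 2.
T_5 = (Δs/2)·[g(s_0) + 2g(s_1) + ... + 2g(s_{4}) + g(s_5)].
Sum = 5.25.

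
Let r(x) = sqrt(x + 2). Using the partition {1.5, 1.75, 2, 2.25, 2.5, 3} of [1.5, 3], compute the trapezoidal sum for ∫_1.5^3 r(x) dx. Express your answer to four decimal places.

Subinterval widths: 0.25, 0.25, 0.25, 0.25, 0.5.
r(1.5) ≈ 1.8708, r(1.75) ≈ 1.9365, r(2) ≈ 2.0000, r(2.25) ≈ 2.0616, r(2.5) ≈ 2.1213, r(3) ≈ 2.2361.
On each subinterval the trapezoid contributes (Δx_i/2)·[r(x_{i-1}) + r(x_i)].
Sum ≈ 3.0879.

3.0879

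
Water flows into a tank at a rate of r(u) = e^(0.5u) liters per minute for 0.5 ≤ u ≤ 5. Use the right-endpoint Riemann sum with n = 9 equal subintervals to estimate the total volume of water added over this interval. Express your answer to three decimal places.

Δu = (5 − 0.5)/9 = 0.5.
Right endpoints: 1, 1.5, 2, 2.5, 3, 3.5, 4, 4.5, 5.
r(1) ≈ 1.649, r(1.5) ≈ 2.117, r(2) ≈ 2.718, r(2.5) ≈ 3.490, r(3) ≈ 4.482, r(3.5) ≈ 5.755, r(4) ≈ 7.389, r(4.5) ≈ 9.488, r(5) ≈ 12.182.
Sum = Δu · [r(1) + r(1.5) + r(2) + ...].
Sum ≈ 24.635.

24.635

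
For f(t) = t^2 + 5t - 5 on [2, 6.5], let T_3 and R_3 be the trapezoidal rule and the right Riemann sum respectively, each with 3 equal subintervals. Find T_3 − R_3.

-45.5625

T_3 = 163.6875.
R_3 = 209.25.
T_3 − R_3 = -45.5625.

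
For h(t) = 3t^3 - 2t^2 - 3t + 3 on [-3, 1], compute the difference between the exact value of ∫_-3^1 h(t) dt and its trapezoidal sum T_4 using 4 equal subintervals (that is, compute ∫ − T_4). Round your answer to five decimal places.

7.33333

Exact integral: ∫_-3^1 h(t) dt ≈ -54.6666667.
T_4 = -62.
Error ≈ -54.6666667 − (-62) ≈ 7.33333.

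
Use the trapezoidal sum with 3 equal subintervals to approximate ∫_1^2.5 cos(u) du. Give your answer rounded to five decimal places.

Δu = (2.5 − 1)/3 = 0.5.
f(1) ≈ 0.54030, f(1.5) ≈ 0.07074, f(2) ≈ -0.41615, f(2.5) ≈ -0.80114.
T_3 = (Δu/2)·[f(u_0) + 2f(u_1) + 2f(u_2) + f(u_3)].
Sum ≈ -0.23792.

-0.23792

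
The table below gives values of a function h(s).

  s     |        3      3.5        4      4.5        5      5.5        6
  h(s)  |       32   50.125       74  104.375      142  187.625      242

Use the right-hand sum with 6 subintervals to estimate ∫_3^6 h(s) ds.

400.0625

Δs = 0.5.
Sum = 0.5·[50.125 + 74 + 104.375 + 142 + 187.625 + 242] = 400.0625.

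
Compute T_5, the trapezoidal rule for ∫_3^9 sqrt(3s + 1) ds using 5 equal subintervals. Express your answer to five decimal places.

25.87480

Δs = (9 − 3)/5 = 1.2.
f(3) ≈ 3.16228, f(4.2) ≈ 3.68782, f(5.4) ≈ 4.14729, f(6.6) ≈ 4.56070, f(7.8) ≈ 4.93964, f(9) ≈ 5.29150.
T_5 = (Δs/2)·[f(s_0) + 2f(s_1) + ... + 2f(s_{4}) + f(s_5)].
Sum ≈ 25.87480.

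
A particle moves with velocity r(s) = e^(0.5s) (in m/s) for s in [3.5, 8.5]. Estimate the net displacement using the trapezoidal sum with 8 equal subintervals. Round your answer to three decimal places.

129.747

Δs = (8.5 − 3.5)/8 = 0.625.
r(3.5) ≈ 5.755, r(4.125) ≈ 7.866, r(4.75) ≈ 10.751, r(5.375) ≈ 14.695, r(6) ≈ 20.086, r(6.625) ≈ 27.454, r(7.25) ≈ 37.525, r(7.875) ≈ 51.290, r(8.5) ≈ 70.105.
T_8 = (Δs/2)·[r(s_0) + 2r(s_1) + ... + 2r(s_{7}) + r(s_8)].
Sum ≈ 129.747.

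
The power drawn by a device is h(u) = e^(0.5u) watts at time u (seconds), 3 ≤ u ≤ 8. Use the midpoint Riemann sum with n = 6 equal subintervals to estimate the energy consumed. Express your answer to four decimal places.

99.5115

Δu = (8 − 3)/6 = 5/6.
Midpoints: 41/12, 4.25, 61/12, 71/12, 6.75, 91/12.
h(41/12) ≈ 5.5198, h(4.25) ≈ 8.3729, h(61/12) ≈ 12.7008, h(71/12) ≈ 19.2658, h(6.75) ≈ 29.2243, h(91/12) ≈ 44.3302.
Sum = Δu · [h(41/12) + h(4.25) + h(61/12) + ...].
Sum ≈ 99.5115.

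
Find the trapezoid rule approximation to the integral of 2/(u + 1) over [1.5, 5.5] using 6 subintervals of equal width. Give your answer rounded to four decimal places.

Δu = (5.5 − 1.5)/6 = 2/3.
f(1.5) = 0.8, f(13/6) = 12/19, f(17/6) = 12/23, f(3.5) = 4/9, f(25/6) = 12/31, f(29/6) = 12/35, f(5.5) = 4/13.
T_6 = (Δu/2)·[f(u_0) + 2f(u_1) + ... + 2f(u_{5}) + f(u_6)].
Sum ≈ 1.9210.

1.9210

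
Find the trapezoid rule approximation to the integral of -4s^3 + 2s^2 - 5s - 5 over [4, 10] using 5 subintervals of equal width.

Δs = (10 − 4)/5 = 1.2.
f(4) = -249, f(5.2) = -539.352, f(6.4) = -1003.656, f(7.6) = -1683.384, f(8.8) = -2620.008, f(10) = -3855.
T_5 = (Δs/2)·[f(s_0) + 2f(s_1) + ... + 2f(s_{4}) + f(s_5)].
Sum = -9478.08.

-9478.08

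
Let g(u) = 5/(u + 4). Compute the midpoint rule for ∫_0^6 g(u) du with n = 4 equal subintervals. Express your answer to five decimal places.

4.55750

Δu = (6 − 0)/4 = 1.5.
Midpoints: 0.75, 2.25, 3.75, 5.25.
g(0.75) = 20/19, g(2.25) = 0.8, g(3.75) = 20/31, g(5.25) = 20/37.
Sum = Δu · [g(0.75) + g(2.25) + g(3.75) + g(5.25)].
Sum ≈ 4.55750.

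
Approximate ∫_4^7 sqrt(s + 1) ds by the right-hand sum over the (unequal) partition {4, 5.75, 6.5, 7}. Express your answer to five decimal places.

8.01481

Subinterval widths: 1.75, 0.75, 0.5.
Right endpoints: 5.75, 6.5, 7.
f(5.75) ≈ 2.59808, f(6.5) ≈ 2.73861, f(7) ≈ 2.82843.
Sum = Σ Δs_i · f(s_i).
Sum ≈ 8.01481.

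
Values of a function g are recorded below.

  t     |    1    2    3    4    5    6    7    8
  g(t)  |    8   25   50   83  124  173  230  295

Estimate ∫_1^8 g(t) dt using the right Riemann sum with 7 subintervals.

980

Δt = 1.
Sum = 1·[25 + 50 + 83 + 124 + 173 + 230 + 295] = 980.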